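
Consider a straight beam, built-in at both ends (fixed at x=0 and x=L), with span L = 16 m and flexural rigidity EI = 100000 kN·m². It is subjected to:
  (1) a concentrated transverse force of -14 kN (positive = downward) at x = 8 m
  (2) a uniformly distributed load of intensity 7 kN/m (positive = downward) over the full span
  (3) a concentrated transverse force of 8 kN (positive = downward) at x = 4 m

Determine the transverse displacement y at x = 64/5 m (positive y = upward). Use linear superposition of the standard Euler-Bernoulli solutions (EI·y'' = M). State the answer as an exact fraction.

y(64/5) = -23912/5859375 m

Load 1 — point force P=-14 kN at a=8 m (b=L-a=8):
  y_1 = -Pa²(L-x)²(3bL-(3b+a)(L-x))/(6L³EI)  [x>a] = -(-14)·8²·(16-(64/5))²·(3·8·16-(3·8+8)·(16-(64/5)))/(6·16³·100000) = 1232/1171875 m
Load 2 — uniform load w=7 kN/m over full span:
  y_2 = -wx²(L-x)²/(24EI) = -7·(64/5)²·(16-(64/5))²/(24·100000) = -28672/5859375 m
Load 3 — point force P=8 kN at a=4 m (b=L-a=12):
  y_3 = -Pa²(L-x)²(3bL-(3b+a)(L-x))/(6L³EI)  [x>a] = -8·4²·(16-(64/5))²·(3·12·16-(3·12+4)·(16-(64/5)))/(6·16³·100000) = -56/234375 m
Superposition: y = Σ y_i = -23912/5859375 m ≈ -0.004081 m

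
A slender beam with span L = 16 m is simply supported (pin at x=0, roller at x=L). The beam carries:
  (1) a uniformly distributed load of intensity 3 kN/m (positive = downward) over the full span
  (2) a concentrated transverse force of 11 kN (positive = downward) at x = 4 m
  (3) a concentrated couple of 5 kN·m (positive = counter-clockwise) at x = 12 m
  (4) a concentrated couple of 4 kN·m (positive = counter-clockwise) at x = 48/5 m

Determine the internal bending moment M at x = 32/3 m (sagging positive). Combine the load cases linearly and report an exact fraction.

Load 1 — uniform load w=3 kN/m over full span:
  M_1 = wx(L-x)/2 = 3·(32/3)·(16-(32/3))/2 = 256/3 kN·m
Load 2 — point force P=11 kN at a=4 m (b=L-a=12):
  M_2 = Pa(L-x)/L  [x>a] = 11·4·(16-(32/3))/16 = 44/3 kN·m
Load 3 — applied couple M₀=5 kN·m at a=12 m (b=L-a=4):
  M_3 = M₀x/L  [x≤a] = 5·(32/3)/16 = 10/3 kN·m
Load 4 — applied couple M₀=4 kN·m at a=48/5 m (b=L-a=32/5):
  M_4 = M₀x/L - M₀  [x>a] = 4·(32/3)/16 - 4 = -4/3 kN·m
Superposition: M = Σ M_i = 102 kN·m ≈ 102.000000 kN·m

M(32/3) = 102 kN·m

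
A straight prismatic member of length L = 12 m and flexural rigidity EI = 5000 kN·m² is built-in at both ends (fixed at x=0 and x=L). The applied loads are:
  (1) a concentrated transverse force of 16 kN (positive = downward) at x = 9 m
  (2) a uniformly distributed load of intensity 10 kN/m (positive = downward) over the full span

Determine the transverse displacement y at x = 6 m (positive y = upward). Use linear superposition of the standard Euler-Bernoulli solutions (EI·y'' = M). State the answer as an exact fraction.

Load 1 — point force P=16 kN at a=9 m (b=L-a=3):
  y_1 = -Pb²x²(3aL-(3a+b)x)/(6L³EI)  [x≤a] = -16·3²·6²·(3·9·12-(3·9+3)·6)/(6·12³·5000) = -9/625 m
Load 2 — uniform load w=10 kN/m over full span:
  y_2 = -wx²(L-x)²/(24EI) = -10·6²·(12-6)²/(24·5000) = -27/250 m
Superposition: y = Σ y_i = -153/1250 m ≈ -0.122400 m

y(6) = -153/1250 m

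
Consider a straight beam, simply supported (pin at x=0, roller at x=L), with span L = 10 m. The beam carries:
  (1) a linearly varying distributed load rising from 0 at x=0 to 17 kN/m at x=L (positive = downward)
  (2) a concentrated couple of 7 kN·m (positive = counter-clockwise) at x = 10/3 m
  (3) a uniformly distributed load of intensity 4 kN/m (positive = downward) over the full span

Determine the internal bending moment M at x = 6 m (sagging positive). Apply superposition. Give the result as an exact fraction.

Load 1 — triangular load w₀=17 kN/m (0→w₀ over full span):
  M_1 = w₀Lx/6 - w₀x³/(6L) = 17·10·6/6 - 17·6³/(6·10) = 544/5 kN·m
Load 2 — applied couple M₀=7 kN·m at a=10/3 m (b=L-a=20/3):
  M_2 = M₀x/L - M₀  [x>a] = 7·6/10 - 7 = -14/5 kN·m
Load 3 — uniform load w=4 kN/m over full span:
  M_3 = wx(L-x)/2 = 4·6·(10-6)/2 = 48 kN·m
Superposition: M = Σ M_i = 154 kN·m ≈ 154.000000 kN·m

M(6) = 154 kN·m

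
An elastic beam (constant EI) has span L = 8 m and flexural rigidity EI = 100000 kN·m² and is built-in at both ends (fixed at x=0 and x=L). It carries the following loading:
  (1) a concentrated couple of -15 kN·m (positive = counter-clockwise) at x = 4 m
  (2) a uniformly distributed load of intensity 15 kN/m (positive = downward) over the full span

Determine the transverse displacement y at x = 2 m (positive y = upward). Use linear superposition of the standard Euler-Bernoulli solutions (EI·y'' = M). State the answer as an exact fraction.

y(2) = -69/80000 m

Load 1 — applied couple M₀=-15 kN·m at a=4 m (b=L-a=4):
  y_1 = (R_Ax³/6 - M_Ax²/2)/EI  [x≤a] with R_A=-45/16, M_A=-15/4 = ((-45/16)·2³/6 - (-15/4)·2²/2)/100000 = 3/80000 m
Load 2 — uniform load w=15 kN/m over full span:
  y_2 = -wx²(L-x)²/(24EI) = -15·2²·(8-2)²/(24·100000) = -9/10000 m
Superposition: y = Σ y_i = -69/80000 m ≈ -0.000862 m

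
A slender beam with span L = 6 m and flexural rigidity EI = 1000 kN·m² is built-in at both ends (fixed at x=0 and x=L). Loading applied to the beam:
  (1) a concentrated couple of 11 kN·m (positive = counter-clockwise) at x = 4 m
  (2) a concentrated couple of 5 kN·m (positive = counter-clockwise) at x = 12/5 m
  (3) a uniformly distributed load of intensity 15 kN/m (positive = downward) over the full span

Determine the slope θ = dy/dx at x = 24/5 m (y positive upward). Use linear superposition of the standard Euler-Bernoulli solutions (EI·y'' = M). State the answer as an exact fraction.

Load 1 — applied couple M₀=11 kN·m at a=4 m (b=L-a=2):
  θ_1 = (R_Ax²/2 - M_Ax - M₀(x-a))/EI  [x>a] with R_A=22/9, M_A=11/3 = ((22/9)·(24/5)²/2 - (11/3)·(24/5) - 11·((24/5)-4))/1000 = 11/6250 rad
Load 2 — applied couple M₀=5 kN·m at a=12/5 m (b=L-a=18/5):
  θ_2 = (R_Ax²/2 - M_Ax - M₀(x-a))/EI  [x>a] with R_A=6/5, M_A=3/5 = ((6/5)·(24/5)²/2 - (3/5)·(24/5) - 5·((24/5)-(12/5)))/1000 = -33/31250 rad
Load 3 — uniform load w=15 kN/m over full span:
  θ_3 = -wx(L-x)(L-2x)/(12EI) = -15·(24/5)·(6-(24/5))·(6-2·(24/5))/(12·1000) = 81/3125 rad
Superposition: θ = Σ θ_i = 416/15625 rad ≈ 0.026624 rad

θ(24/5) = 416/15625 rad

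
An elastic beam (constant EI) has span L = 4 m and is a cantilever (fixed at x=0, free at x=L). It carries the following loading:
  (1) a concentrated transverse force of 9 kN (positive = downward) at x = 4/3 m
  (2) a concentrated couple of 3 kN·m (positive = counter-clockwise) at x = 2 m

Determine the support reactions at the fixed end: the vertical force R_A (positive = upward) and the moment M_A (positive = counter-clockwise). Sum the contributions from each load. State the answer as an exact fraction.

Load 1 — point force P=9 kN at a=4/3 m (b=L-a=8/3):
  R_A = P = 9 kN
  M_A = Pa = 9·(4/3) = 12 kN·m
Load 2 — applied couple M₀=3 kN·m at a=2 m (b=L-a=2):
  R_A = 0 kN
  M_A = -M₀ = -3 kN·m
Superposition: R_A = 9 kN, M_A = 9 kN·m

R_A = 9 kN, M_A = 9 kN·m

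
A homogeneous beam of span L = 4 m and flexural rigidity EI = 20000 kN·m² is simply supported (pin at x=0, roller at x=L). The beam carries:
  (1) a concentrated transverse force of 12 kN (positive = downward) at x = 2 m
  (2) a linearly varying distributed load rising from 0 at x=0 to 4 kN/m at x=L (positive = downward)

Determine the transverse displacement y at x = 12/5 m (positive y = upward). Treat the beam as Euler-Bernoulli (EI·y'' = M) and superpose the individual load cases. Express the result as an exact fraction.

Load 1 — point force P=12 kN at a=2 m (b=L-a=2):
  y_1 = -Pa(L-x)(2Lx-a²-x²)/(6LEI)  [x>a] = -12·2·(4-(12/5))·(2·4·(12/5)-2²-(12/5)²)/(6·4·20000) = -59/78125 m
Load 2 — triangular load w₀=4 kN/m (0→w₀ over full span):
  y_2 = -w₀x(7L⁴-10L²x²+3x⁴)/(360LEI) = -4·(12/5)·(7·4⁴-10·4²·(12/5)²+3·(12/5)⁴)/(360·4·20000) = -9472/29296875 m
Superposition: y = Σ y_i = -31597/29296875 m ≈ -0.001079 m

y(12/5) = -31597/29296875 m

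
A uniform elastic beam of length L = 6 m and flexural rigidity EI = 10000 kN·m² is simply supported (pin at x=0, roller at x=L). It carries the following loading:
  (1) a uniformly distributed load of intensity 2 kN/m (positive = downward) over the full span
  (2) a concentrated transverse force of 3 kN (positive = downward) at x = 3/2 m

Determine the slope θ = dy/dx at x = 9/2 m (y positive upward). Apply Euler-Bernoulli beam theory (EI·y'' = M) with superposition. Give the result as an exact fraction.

Load 1 — uniform load w=2 kN/m over full span:
  θ_1 = -w(L³-6Lx²+4x³)/(24EI) = -2·(6³-6·6·(9/2)²+4·(9/2)³)/(24·10000) = 99/80000 rad
Load 2 — point force P=3 kN at a=3/2 m (b=L-a=9/2):
  θ_2 = -Pa(2L²-6Lx+3x²+a²)/(6LEI)  [x>a] = -3·(3/2)·(2·6²-6·6·(9/2)+3·(9/2)²+(3/2)²)/(6·6·10000) = 27/80000 rad
Superposition: θ = Σ θ_i = 63/40000 rad ≈ 0.001575 rad

θ(9/2) = 63/40000 rad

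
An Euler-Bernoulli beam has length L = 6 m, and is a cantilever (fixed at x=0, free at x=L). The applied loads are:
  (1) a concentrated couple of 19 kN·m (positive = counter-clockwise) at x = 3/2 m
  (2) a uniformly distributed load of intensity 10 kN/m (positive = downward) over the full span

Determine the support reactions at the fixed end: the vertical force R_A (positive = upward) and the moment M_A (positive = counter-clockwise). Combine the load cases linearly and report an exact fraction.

Load 1 — applied couple M₀=19 kN·m at a=3/2 m (b=L-a=9/2):
  R_A = 0 kN
  M_A = -M₀ = -19 kN·m
Load 2 — uniform load w=10 kN/m over full span:
  R_A = wL = 10·6 = 60 kN
  M_A = wL²/2 = 10·6²/2 = 180 kN·m
Superposition: R_A = 60 kN, M_A = 161 kN·m

R_A = 60 kN, M_A = 161 kN·m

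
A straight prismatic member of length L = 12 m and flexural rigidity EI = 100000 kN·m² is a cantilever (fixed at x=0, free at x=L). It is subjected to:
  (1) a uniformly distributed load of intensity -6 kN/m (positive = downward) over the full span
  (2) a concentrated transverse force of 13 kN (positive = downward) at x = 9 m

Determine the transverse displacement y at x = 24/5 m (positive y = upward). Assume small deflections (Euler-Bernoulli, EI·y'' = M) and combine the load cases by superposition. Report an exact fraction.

Load 1 — uniform load w=-6 kN/m over full span:
  y_1 = -wx²(x²-4Lx+6L²)/(24EI) = -(-6)·(24/5)²·((24/5)²-4·12·(24/5)+6·12²)/(24·100000) = 73872/1953125 m
Load 2 — point force P=13 kN at a=9 m (b=L-a=3):
  y_2 = -Px²(3a-x)/(6EI)  [x≤a] = -13·(24/5)²·(3·9-(24/5))/(6·100000) = -4329/390625 m
Superposition: y = Σ y_i = 52227/1953125 m ≈ 0.026740 m

y(24/5) = 52227/1953125 m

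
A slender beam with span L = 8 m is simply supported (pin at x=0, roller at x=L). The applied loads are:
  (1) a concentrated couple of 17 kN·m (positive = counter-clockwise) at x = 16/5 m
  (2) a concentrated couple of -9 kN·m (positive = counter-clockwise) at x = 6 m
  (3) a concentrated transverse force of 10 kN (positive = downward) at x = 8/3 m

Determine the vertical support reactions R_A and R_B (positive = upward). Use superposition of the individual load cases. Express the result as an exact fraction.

Load 1 — applied couple M₀=17 kN·m at a=16/5 m (b=L-a=24/5):
  R_A = M₀/L = 17/8 kN
  R_B = -M₀/L = -17/8 kN
Load 2 — applied couple M₀=-9 kN·m at a=6 m (b=L-a=2):
  R_A = M₀/L = (-9)/8 = -9/8 kN
  R_B = -M₀/L = -(-9)/8 = 9/8 kN
Load 3 — point force P=10 kN at a=8/3 m (b=L-a=16/3):
  R_A = Pb/L = 10·(16/3)/8 = 20/3 kN
  R_B = Pa/L = 10·(8/3)/8 = 10/3 kN
Superposition: R_A = 23/3 kN, R_B = 7/3 kN

R_A = 23/3 kN, R_B = 7/3 kN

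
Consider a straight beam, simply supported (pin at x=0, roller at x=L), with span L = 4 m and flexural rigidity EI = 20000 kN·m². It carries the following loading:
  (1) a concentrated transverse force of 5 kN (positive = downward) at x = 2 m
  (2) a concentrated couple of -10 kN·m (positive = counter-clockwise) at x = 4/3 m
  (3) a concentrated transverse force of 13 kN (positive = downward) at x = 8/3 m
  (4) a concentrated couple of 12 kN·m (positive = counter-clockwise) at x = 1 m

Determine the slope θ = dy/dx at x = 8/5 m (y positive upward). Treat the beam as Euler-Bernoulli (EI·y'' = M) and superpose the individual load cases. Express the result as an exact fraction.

θ(8/5) = -28919/81000000 rad

Load 1 — point force P=5 kN at a=2 m (b=L-a=2):
  θ_1 = -Pb(L²-b²-3x²)/(6LEI)  [x≤a] = -5·2·(4²-2²-3·(8/5)²)/(6·4·20000) = -9/100000 rad
Load 2 — applied couple M₀=-10 kN·m at a=4/3 m (b=L-a=8/3):
  θ_2 = (M₀x²/(2L)-M₀(x-a)+C₁)/EI  [x>a] with C₁=M₀(3b²-L²)/(6L)=-20/9 = ((-10)·(8/5)²/(2·4)-(-10)·((8/5)-(4/3))+(-20/9))/20000 = -31/225000 rad
Load 3 — point force P=13 kN at a=8/3 m (b=L-a=4/3):
  θ_3 = -Pb(L²-b²-3x²)/(6LEI)  [x≤a] = -13·(4/3)·(4²-(4/3)²-3·(8/5)²)/(6·4·20000) = -299/1265625 rad
Load 4 — applied couple M₀=12 kN·m at a=1 m (b=L-a=3):
  θ_4 = (M₀x²/(2L)-M₀(x-a)+C₁)/EI  [x>a] with C₁=M₀(3b²-L²)/(6L)=11/2 = (12·(8/5)²/(2·4)-12·((8/5)-1)+(11/2))/20000 = 107/1000000 rad
Superposition: θ = Σ θ_i = -28919/81000000 rad ≈ -0.000357 rad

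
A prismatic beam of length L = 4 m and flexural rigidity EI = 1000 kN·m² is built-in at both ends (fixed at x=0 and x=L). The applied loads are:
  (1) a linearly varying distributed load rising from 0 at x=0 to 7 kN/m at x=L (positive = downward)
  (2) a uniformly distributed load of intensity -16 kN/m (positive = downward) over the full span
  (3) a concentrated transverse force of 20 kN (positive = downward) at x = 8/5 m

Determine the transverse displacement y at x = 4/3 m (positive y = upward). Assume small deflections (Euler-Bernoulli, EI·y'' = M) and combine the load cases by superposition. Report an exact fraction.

y(4/3) = 3616/2278125 m

Load 1 — triangular load w₀=7 kN/m (0→w₀ over full span):
  y_1 = -w₀x²(L-x)²(x+2L)/(120LEI) = -7·(4/3)²·(4-(4/3))²·((4/3)+2·4)/(120·4·1000) = -784/455625 m
Load 2 — uniform load w=-16 kN/m over full span:
  y_2 = -wx²(L-x)²/(24EI) = -(-16)·(4/3)²·(4-(4/3))²/(24·1000) = 256/30375 m
Load 3 — point force P=20 kN at a=8/5 m (b=L-a=12/5):
  y_3 = -Pb²x²(3aL-(3a+b)x)/(6L³EI)  [x≤a] = -20·(12/5)²·(4/3)²·(3·(8/5)·4-(3·(8/5)+(12/5))·(4/3))/(6·4³·1000) = -16/3125 m
Superposition: y = Σ y_i = 3616/2278125 m ≈ 0.001587 m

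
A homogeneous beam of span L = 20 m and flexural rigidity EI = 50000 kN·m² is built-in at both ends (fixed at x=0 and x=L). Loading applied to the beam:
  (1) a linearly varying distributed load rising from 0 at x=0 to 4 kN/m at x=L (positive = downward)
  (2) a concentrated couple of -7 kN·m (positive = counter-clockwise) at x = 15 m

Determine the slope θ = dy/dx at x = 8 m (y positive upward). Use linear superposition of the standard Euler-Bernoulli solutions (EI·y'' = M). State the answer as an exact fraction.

Load 1 — triangular load w₀=4 kN/m (0→w₀ over full span):
  θ_1 = -w₀(2x(L-x)(L-2x)(x+2L)+x²(L-x)²)/(120LEI) = -4·(2·8·(20-8)·(20-2·8)·(8+2·20)+8²·(20-8)²)/(120·20·50000) = -24/15625 rad
Load 2 — applied couple M₀=-7 kN·m at a=15 m (b=L-a=5):
  θ_2 = (R_Ax²/2 - M_Ax)/EI  [x≤a] with R_A=-63/160, M_A=-35/16 = ((-63/160)·8²/2 - (-35/16)·8)/50000 = 49/500000 rad
Superposition: θ = Σ θ_i = -719/500000 rad ≈ -0.001438 rad

θ(8) = -719/500000 rad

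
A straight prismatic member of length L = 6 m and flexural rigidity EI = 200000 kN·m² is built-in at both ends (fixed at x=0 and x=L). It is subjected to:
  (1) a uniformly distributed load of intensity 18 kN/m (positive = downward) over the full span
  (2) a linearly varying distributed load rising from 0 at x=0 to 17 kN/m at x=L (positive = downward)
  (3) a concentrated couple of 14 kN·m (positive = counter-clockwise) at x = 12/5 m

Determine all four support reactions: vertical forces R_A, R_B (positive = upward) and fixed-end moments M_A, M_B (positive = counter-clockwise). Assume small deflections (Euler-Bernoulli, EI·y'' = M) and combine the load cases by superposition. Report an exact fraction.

Load 1 — uniform load w=18 kN/m over full span:
  R_A = wL/2 = 18·6/2 = 54 kN
  M_A = wL²/12 = 18·6²/12 = 54 kN·m
  R_B = wL/2 = 18·6/2 = 54 kN
  M_B = -wL²/12 = -18·6²/12 = -54 kN·m
Load 2 — triangular load w₀=17 kN/m (0→w₀ over full span):
  R_A = 3w₀L/20 = 3·17·6/20 = 153/10 kN
  M_A = w₀L²/30 = 17·6²/30 = 102/5 kN·m
  R_B = 7w₀L/20 = 7·17·6/20 = 357/10 kN
  M_B = -w₀L²/20 = -17·6²/20 = -153/5 kN·m
Load 3 — applied couple M₀=14 kN·m at a=12/5 m (b=L-a=18/5):
  R_A = 6M₀ab/L³ = 6·14·(12/5)·(18/5)/6³ = 84/25 kN
  M_A = M₀b(2a-b)/L² = 14·(18/5)·(2·(12/5)-(18/5))/6² = 42/25 kN·m
  R_B = -6M₀ab/L³ = -6·14·(12/5)·(18/5)/6³ = -84/25 kN
  M_B = M₀a(2b-a)/L² = 14·(12/5)·(2·(18/5)-(12/5))/6² = 112/25 kN·m
Superposition: R_A = 3633/50 kN, M_A = 1902/25 kN·m, R_B = 4317/50 kN, M_B = -2003/25 kN·m

R_A = 3633/50 kN, M_A = 1902/25 kN·m, R_B = 4317/50 kN, M_B = -2003/25 kN·m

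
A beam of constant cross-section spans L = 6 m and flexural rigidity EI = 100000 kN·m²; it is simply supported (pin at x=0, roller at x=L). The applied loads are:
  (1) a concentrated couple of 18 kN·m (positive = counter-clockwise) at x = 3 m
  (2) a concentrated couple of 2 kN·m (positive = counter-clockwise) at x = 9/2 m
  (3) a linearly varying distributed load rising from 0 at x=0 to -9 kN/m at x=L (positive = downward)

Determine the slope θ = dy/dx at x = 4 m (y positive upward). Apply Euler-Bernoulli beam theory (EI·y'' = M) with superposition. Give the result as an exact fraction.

Load 1 — applied couple M₀=18 kN·m at a=3 m (b=L-a=3):
  θ_1 = (M₀x²/(2L)-M₀(x-a)+C₁)/EI  [x>a] with C₁=M₀(3b²-L²)/(6L)=-9/2 = (18·4²/(2·6)-18·(4-3)+(-9/2))/100000 = 3/200000 rad
Load 2 — applied couple M₀=2 kN·m at a=9/2 m (b=L-a=3/2):
  θ_2 = (M₀x²/(2L)+C₁)/EI  [x≤a] with C₁=M₀(3b²-L²)/(6L)=-13/8 = (2·4²/(2·6)+(-13/8))/100000 = 1/96000 rad
Load 3 — triangular load w₀=-9 kN/m (0→w₀ over full span):
  θ_3 = -w₀(7L⁴-30L²x²+15x⁴)/(360LEI) = -(-9)·(7·6⁴-30·6²·4²+15·4⁴)/(360·6·100000) = -91/500000 rad
Superposition: θ = Σ θ_i = -1879/12000000 rad ≈ -0.000157 rad

θ(4) = -1879/12000000 rad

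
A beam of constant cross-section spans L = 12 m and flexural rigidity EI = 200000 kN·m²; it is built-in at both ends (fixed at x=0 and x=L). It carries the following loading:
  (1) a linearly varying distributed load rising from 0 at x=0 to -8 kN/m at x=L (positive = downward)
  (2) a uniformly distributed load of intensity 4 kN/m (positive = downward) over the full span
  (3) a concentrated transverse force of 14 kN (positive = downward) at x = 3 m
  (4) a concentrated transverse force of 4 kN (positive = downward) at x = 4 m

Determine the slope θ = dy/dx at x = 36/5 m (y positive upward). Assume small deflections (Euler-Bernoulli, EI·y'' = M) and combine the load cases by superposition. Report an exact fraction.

θ(36/5) = 14531/125000000 rad

Load 1 — triangular load w₀=-8 kN/m (0→w₀ over full span):
  θ_1 = -w₀(2x(L-x)(L-2x)(x+2L)+x²(L-x)²)/(120LEI) = -(-8)·(2·(36/5)·(12-(36/5))·(12-2·(36/5))·((36/5)+2·12)+(36/5)²·(12-(36/5))²)/(120·12·200000) = -216/1953125 rad
Load 2 — uniform load w=4 kN/m over full span:
  θ_2 = -wx(L-x)(L-2x)/(12EI) = -4·(36/5)·(12-(36/5))·(12-2·(36/5))/(12·200000) = 54/390625 rad
Load 3 — point force P=14 kN at a=3 m (b=L-a=9):
  θ_3 = Pa²(L-x)(2bL-(3b+a)(L-x))/(2L³EI)  [x>a] = 14·3²·(12-(36/5))·(2·9·12-(3·9+3)·(12-(36/5)))/(2·12³·200000) = 63/1000000 rad
Load 4 — point force P=4 kN at a=4 m (b=L-a=8):
  θ_4 = Pa²(L-x)(2bL-(3b+a)(L-x))/(2L³EI)  [x>a] = 4·4²·(12-(36/5))·(2·8·12-(3·8+4)·(12-(36/5)))/(2·12³·200000) = 2/78125 rad
Superposition: θ = Σ θ_i = 14531/125000000 rad ≈ 0.000116 rad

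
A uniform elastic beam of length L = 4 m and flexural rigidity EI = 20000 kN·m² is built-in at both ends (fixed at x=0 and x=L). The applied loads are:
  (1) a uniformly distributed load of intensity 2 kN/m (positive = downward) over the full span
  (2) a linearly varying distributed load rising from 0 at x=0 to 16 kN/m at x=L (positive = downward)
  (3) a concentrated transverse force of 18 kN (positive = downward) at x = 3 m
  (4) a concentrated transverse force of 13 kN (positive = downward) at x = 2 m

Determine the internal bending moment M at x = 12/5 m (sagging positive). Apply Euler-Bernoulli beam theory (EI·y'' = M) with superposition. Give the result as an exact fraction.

M(12/5) = 13739/1000 kN·m

Load 1 — uniform load w=2 kN/m over full span:
  M_1 = wLx/2 - wL²/12 - wx²/2 = 2·4·(12/5)/2 - 2·4²/12 - 2·(12/5)²/2 = 88/75 kN·m
Load 2 — triangular load w₀=16 kN/m (0→w₀ over full span):
  M_2 = 3w₀Lx/20 - w₀L²/30 - w₀x³/(6L) = 3·16·4·(12/5)/20 - 16·4²/30 - 16·(12/5)³/(6·4) = 1984/375 kN·m
Load 3 — point force P=18 kN at a=3 m (b=L-a=1):
  M_3 = Pb²(3a+b)x/L³ - Pab²/L²  [x≤a] = 18·1²·(3·3+1)·(12/5)/4³ - 18·3·1²/4² = 27/8 kN·m
Load 4 — point force P=13 kN at a=2 m (b=L-a=2):
  M_4 = Pa²(a+3b)(L-x)/L³ - Pa²b/L²  [x>a] = 13·2²·(2+3·2)·(4-(12/5))/4³ - 13·2²·2/4² = 39/10 kN·m
Superposition: M = Σ M_i = 13739/1000 kN·m ≈ 13.739000 kN·m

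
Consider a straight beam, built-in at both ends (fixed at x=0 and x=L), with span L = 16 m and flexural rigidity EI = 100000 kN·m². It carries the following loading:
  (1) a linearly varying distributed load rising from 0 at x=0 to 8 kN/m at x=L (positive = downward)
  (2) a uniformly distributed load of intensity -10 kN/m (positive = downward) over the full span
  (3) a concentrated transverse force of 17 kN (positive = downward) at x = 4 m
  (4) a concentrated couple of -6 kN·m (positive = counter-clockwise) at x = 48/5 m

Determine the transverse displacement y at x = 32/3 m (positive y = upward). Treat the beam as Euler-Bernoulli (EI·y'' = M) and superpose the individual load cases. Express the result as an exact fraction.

Load 1 — triangular load w₀=8 kN/m (0→w₀ over full span):
  y_1 = -w₀x²(L-x)²(x+2L)/(120LEI) = -8·(32/3)²·(16-(32/3))²·((32/3)+2·16)/(120·16·100000) = -65536/11390625 m
Load 2 — uniform load w=-10 kN/m over full span:
  y_2 = -wx²(L-x)²/(24EI) = -(-10)·(32/3)²·(16-(32/3))²/(24·100000) = 2048/151875 m
Load 3 — point force P=17 kN at a=4 m (b=L-a=12):
  y_3 = -Pa²(L-x)²(3bL-(3b+a)(L-x))/(6L³EI)  [x>a] = -17·4²·(16-(32/3))²·(3·12·16-(3·12+4)·(16-(32/3)))/(6·16³·100000) = -289/253125 m
Load 4 — applied couple M₀=-6 kN·m at a=48/5 m (b=L-a=32/5):
  y_4 = (R_Ax³/6 - M_Ax²/2 - M₀(x-a)²/2)/EI  [x>a] with R_A=-27/50, M_A=-48/25 = ((-27/50)·(32/3)³/6 - (-48/25)·(32/3)²/2 - (-6)·((32/3)-(48/5))²/2)/100000 = 8/234375 m
Superposition: y = Σ y_i = 377239/56953125 m ≈ 0.006624 m

y(32/3) = 377239/56953125 m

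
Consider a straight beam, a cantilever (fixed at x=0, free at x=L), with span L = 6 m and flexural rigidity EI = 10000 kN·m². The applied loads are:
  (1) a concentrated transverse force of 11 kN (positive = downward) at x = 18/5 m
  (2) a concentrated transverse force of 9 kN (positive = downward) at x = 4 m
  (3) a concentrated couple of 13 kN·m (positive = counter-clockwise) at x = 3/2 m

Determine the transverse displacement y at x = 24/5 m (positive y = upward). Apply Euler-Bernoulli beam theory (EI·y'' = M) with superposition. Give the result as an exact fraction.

Load 1 — point force P=11 kN at a=18/5 m (b=L-a=12/5):
  y_1 = -Pa²(3x-a)/(6EI)  [x>a] = -11·(18/5)²·(3·(24/5)-(18/5))/(6·10000) = -8019/312500 m
Load 2 — point force P=9 kN at a=4 m (b=L-a=2):
  y_2 = -Pa²(3x-a)/(6EI)  [x>a] = -9·4²·(3·(24/5)-4)/(6·10000) = -78/3125 m
Load 3 — applied couple M₀=13 kN·m at a=3/2 m (b=L-a=9/2):
  y_3 = M₀a(2x-a)/(2EI)  [x>a] = 13·(3/2)·(2·(24/5)-(3/2))/(2·10000) = 3159/400000 m
Superposition: y = Σ y_i = -427233/10000000 m ≈ -0.042723 m

y(24/5) = -427233/10000000 m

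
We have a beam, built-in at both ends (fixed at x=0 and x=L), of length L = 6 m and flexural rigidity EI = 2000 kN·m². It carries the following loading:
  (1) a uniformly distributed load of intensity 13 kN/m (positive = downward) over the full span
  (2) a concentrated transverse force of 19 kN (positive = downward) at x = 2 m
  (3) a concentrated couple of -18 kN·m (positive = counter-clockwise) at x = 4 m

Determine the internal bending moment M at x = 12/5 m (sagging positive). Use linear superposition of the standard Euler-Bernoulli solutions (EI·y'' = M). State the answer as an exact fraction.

M(12/5) = 5141/225 kN·m

Load 1 — uniform load w=13 kN/m over full span:
  M_1 = wLx/2 - wL²/12 - wx²/2 = 13·6·(12/5)/2 - 13·6²/12 - 13·(12/5)²/2 = 429/25 kN·m
Load 2 — point force P=19 kN at a=2 m (b=L-a=4):
  M_2 = Pa²(a+3b)(L-x)/L³ - Pa²b/L²  [x>a] = 19·2²·(2+3·4)·(6-(12/5))/6³ - 19·2²·4/6² = 418/45 kN·m
Load 3 — applied couple M₀=-18 kN·m at a=4 m (b=L-a=2):
  M_3 = R_Ax - M_A  [x≤a] with R_A=-4, M_A=-6 = (-4)·(12/5) - (-6) = -18/5 kN·m
Superposition: M = Σ M_i = 5141/225 kN·m ≈ 22.848889 kN·m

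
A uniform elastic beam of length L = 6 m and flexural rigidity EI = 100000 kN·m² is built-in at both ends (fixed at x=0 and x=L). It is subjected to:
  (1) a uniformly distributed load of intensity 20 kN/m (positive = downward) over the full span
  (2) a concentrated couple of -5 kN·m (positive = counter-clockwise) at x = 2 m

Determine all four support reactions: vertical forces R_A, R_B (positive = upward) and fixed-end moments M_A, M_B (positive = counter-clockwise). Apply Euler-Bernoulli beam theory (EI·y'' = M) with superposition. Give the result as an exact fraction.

Load 1 — uniform load w=20 kN/m over full span:
  R_A = wL/2 = 20·6/2 = 60 kN
  M_A = wL²/12 = 20·6²/12 = 60 kN·m
  R_B = wL/2 = 20·6/2 = 60 kN
  M_B = -wL²/12 = -20·6²/12 = -60 kN·m
Load 2 — applied couple M₀=-5 kN·m at a=2 m (b=L-a=4):
  R_A = 6M₀ab/L³ = 6·(-5)·2·4/6³ = -10/9 kN
  M_A = M₀b(2a-b)/L² = (-5)·4·(2·2-4)/6² = 0 kN·m
  R_B = -6M₀ab/L³ = -6·(-5)·2·4/6³ = 10/9 kN
  M_B = M₀a(2b-a)/L² = (-5)·2·(2·4-2)/6² = -5/3 kN·m
Superposition: R_A = 530/9 kN, M_A = 60 kN·m, R_B = 550/9 kN, M_B = -185/3 kN·m

R_A = 530/9 kN, M_A = 60 kN·m, R_B = 550/9 kN, M_B = -185/3 kN·m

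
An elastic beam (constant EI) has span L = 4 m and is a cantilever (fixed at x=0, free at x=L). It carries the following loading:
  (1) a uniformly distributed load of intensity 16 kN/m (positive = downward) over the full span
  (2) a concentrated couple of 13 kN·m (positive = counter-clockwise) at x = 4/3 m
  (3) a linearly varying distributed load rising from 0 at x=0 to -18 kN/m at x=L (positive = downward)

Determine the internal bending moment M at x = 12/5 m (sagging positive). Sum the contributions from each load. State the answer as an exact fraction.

M(12/5) = -64/125 kN·m

Load 1 — uniform load w=16 kN/m over full span:
  M_1 = -w(L-x)²/2 = -16·(4-(12/5))²/2 = -512/25 kN·m
Load 2 — applied couple M₀=13 kN·m at a=4/3 m (b=L-a=8/3):
  M_2 = 0  [x>a] = 0 kN·m
Load 3 — triangular load w₀=-18 kN/m (0→w₀ over full span):
  M_3 = w₀Lx/2 - w₀L²/3 - w₀x³/(6L) = (-18)·4·(12/5)/2 - (-18)·4²/3 - (-18)·(12/5)³/(6·4) = 2496/125 kN·m
Superposition: M = Σ M_i = -64/125 kN·m ≈ -0.512000 kN·m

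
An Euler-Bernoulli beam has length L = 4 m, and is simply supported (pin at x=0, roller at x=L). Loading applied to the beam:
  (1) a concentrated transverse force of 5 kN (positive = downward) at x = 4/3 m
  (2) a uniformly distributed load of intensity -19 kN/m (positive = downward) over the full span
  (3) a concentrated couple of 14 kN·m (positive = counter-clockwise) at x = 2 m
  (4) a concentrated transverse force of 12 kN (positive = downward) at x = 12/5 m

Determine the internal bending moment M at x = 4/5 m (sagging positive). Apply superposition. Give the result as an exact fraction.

M(4/5) = -1126/75 kN·m

Load 1 — point force P=5 kN at a=4/3 m (b=L-a=8/3):
  M_1 = Pbx/L  [x≤a] = 5·(8/3)·(4/5)/4 = 8/3 kN·m
Load 2 — uniform load w=-19 kN/m over full span:
  M_2 = wx(L-x)/2 = (-19)·(4/5)·(4-(4/5))/2 = -608/25 kN·m
Load 3 — applied couple M₀=14 kN·m at a=2 m (b=L-a=2):
  M_3 = M₀x/L  [x≤a] = 14·(4/5)/4 = 14/5 kN·m
Load 4 — point force P=12 kN at a=12/5 m (b=L-a=8/5):
  M_4 = Pbx/L  [x≤a] = 12·(8/5)·(4/5)/4 = 96/25 kN·m
Superposition: M = Σ M_i = -1126/75 kN·m ≈ -15.013333 kN·m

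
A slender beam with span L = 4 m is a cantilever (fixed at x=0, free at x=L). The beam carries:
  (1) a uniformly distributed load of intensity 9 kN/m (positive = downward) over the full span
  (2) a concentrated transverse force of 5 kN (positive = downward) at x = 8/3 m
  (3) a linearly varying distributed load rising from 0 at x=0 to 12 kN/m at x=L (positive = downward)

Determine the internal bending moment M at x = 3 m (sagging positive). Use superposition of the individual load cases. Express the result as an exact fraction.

M(3) = -10 kN·m

Load 1 — uniform load w=9 kN/m over full span:
  M_1 = -w(L-x)²/2 = -9·(4-3)²/2 = -9/2 kN·m
Load 2 — point force P=5 kN at a=8/3 m (b=L-a=4/3):
  M_2 = 0  [x>a] = 0 kN·m
Load 3 — triangular load w₀=12 kN/m (0→w₀ over full span):
  M_3 = w₀Lx/2 - w₀L²/3 - w₀x³/(6L) = 12·4·3/2 - 12·4²/3 - 12·3³/(6·4) = -11/2 kN·m
Superposition: M = Σ M_i = -10 kN·m ≈ -10.000000 kN·m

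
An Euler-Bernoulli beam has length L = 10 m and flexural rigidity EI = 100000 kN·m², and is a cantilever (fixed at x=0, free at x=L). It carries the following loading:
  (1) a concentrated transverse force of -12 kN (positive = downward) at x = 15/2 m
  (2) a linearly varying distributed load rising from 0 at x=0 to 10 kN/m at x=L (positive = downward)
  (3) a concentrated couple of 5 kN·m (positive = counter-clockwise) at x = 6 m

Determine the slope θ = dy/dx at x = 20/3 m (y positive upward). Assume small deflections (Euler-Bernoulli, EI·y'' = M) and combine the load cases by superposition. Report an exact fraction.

θ(20/3) = -20171/2430000 rad

Load 1 — point force P=-12 kN at a=15/2 m (b=L-a=5/2):
  θ_1 = -Px(2a-x)/(2EI)  [x≤a] = -(-12)·(20/3)·(2·(15/2)-(20/3))/(2·100000) = 1/300 rad
Load 2 — triangular load w₀=10 kN/m (0→w₀ over full span):
  θ_2 = (w₀Lx²/4-w₀L²x/3-w₀x⁴/(24L))/EI = (10·10·(20/3)²/4-10·10²·(20/3)/3-10·(20/3)⁴/(24·10))/100000 = -29/2430 rad
Load 3 — applied couple M₀=5 kN·m at a=6 m (b=L-a=4):
  θ_3 = M₀a/EI  [x>a] = 5·6/100000 = 3/10000 rad
Superposition: θ = Σ θ_i = -20171/2430000 rad ≈ -0.008301 rad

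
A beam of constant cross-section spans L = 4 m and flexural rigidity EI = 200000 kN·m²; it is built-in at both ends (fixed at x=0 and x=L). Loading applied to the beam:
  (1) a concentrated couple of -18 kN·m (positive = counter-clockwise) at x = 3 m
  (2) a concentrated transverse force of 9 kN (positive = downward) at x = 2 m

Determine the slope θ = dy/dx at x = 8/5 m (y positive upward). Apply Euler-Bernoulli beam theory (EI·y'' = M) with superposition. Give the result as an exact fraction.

Load 1 — applied couple M₀=-18 kN·m at a=3 m (b=L-a=1):
  θ_1 = (R_Ax²/2 - M_Ax)/EI  [x≤a] with R_A=-81/16, M_A=-45/8 = ((-81/16)·(8/5)²/2 - (-45/8)·(8/5))/200000 = 63/5000000 rad
Load 2 — point force P=9 kN at a=2 m (b=L-a=2):
  θ_2 = -Pb²x(2aL-(3a+b)x)/(2L³EI)  [x≤a] = -9·2²·(8/5)·(2·2·4-(3·2+2)·(8/5))/(2·4³·200000) = -9/1250000 rad
Superposition: θ = Σ θ_i = 27/5000000 rad ≈ 0.000005 rad

θ(8/5) = 27/5000000 rad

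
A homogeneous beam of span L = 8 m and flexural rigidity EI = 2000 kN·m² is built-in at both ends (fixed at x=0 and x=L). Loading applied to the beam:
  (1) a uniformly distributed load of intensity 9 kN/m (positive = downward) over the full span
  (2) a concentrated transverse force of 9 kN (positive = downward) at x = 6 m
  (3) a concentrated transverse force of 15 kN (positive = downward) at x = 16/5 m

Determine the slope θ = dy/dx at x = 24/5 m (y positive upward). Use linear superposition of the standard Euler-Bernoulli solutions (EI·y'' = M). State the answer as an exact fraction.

θ(24/5) = 1104/78125 rad

Load 1 — uniform load w=9 kN/m over full span:
  θ_1 = -wx(L-x)(L-2x)/(12EI) = -9·(24/5)·(8-(24/5))·(8-2·(24/5))/(12·2000) = 144/15625 rad
Load 2 — point force P=9 kN at a=6 m (b=L-a=2):
  θ_2 = -Pb²x(2aL-(3a+b)x)/(2L³EI)  [x≤a] = -9·2²·(24/5)·(2·6·8-(3·6+2)·(24/5))/(2·8³·2000) = 0 rad
Load 3 — point force P=15 kN at a=16/5 m (b=L-a=24/5):
  θ_3 = Pa²(L-x)(2bL-(3b+a)(L-x))/(2L³EI)  [x>a] = 15·(16/5)²·(8-(24/5))·(2·(24/5)·8-(3·(24/5)+(16/5))·(8-(24/5)))/(2·8³·2000) = 384/78125 rad
Superposition: θ = Σ θ_i = 1104/78125 rad ≈ 0.014131 rad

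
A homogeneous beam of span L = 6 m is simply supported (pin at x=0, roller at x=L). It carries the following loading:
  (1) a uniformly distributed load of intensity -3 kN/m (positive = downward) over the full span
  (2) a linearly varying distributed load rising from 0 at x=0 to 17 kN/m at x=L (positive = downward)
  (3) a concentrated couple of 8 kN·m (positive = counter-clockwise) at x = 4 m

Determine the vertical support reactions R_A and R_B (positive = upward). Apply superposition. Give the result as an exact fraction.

Load 1 — uniform load w=-3 kN/m over full span:
  R_A = wL/2 = (-3)·6/2 = -9 kN
  R_B = wL/2 = (-3)·6/2 = -9 kN
Load 2 — triangular load w₀=17 kN/m (0→w₀ over full span):
  R_A = w₀L/6 = 17·6/6 = 17 kN
  R_B = w₀L/3 = 17·6/3 = 34 kN
Load 3 — applied couple M₀=8 kN·m at a=4 m (b=L-a=2):
  R_A = M₀/L = 8/6 = 4/3 kN
  R_B = -M₀/L = -8/6 = -4/3 kN
Superposition: R_A = 28/3 kN, R_B = 71/3 kN

R_A = 28/3 kN, R_B = 71/3 kN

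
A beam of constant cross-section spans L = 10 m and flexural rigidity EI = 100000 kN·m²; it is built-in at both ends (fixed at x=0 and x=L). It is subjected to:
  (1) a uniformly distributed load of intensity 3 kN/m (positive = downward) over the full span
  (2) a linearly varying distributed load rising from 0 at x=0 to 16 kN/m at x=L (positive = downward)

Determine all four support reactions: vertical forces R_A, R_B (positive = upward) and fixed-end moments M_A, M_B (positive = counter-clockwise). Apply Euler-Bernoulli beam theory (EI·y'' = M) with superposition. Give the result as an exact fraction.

Load 1 — uniform load w=3 kN/m over full span:
  R_A = wL/2 = 3·10/2 = 15 kN
  M_A = wL²/12 = 3·10²/12 = 25 kN·m
  R_B = wL/2 = 3·10/2 = 15 kN
  M_B = -wL²/12 = -3·10²/12 = -25 kN·m
Load 2 — triangular load w₀=16 kN/m (0→w₀ over full span):
  R_A = 3w₀L/20 = 3·16·10/20 = 24 kN
  M_A = w₀L²/30 = 16·10²/30 = 160/3 kN·m
  R_B = 7w₀L/20 = 7·16·10/20 = 56 kN
  M_B = -w₀L²/20 = -16·10²/20 = -80 kN·m
Superposition: R_A = 39 kN, M_A = 235/3 kN·m, R_B = 71 kN, M_B = -105 kN·m

R_A = 39 kN, M_A = 235/3 kN·m, R_B = 71 kN, M_B = -105 kN·m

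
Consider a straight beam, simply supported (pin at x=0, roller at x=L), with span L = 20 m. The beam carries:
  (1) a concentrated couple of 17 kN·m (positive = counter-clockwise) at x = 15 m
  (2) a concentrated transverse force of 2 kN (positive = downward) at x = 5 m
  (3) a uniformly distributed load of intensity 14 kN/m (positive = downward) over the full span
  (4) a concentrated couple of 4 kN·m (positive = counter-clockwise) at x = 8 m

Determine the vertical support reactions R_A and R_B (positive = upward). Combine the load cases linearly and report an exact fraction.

R_A = 2851/20 kN, R_B = 2789/20 kN

Load 1 — applied couple M₀=17 kN·m at a=15 m (b=L-a=5):
  R_A = M₀/L = 17/20 kN
  R_B = -M₀/L = -17/20 kN
Load 2 — point force P=2 kN at a=5 m (b=L-a=15):
  R_A = Pb/L = 2·15/20 = 3/2 kN
  R_B = Pa/L = 2·5/20 = 1/2 kN
Load 3 — uniform load w=14 kN/m over full span:
  R_A = wL/2 = 14·20/2 = 140 kN
  R_B = wL/2 = 14·20/2 = 140 kN
Load 4 — applied couple M₀=4 kN·m at a=8 m (b=L-a=12):
  R_A = M₀/L = 4/20 = 1/5 kN
  R_B = -M₀/L = -4/20 = -1/5 kN
Superposition: R_A = 2851/20 kN, R_B = 2789/20 kN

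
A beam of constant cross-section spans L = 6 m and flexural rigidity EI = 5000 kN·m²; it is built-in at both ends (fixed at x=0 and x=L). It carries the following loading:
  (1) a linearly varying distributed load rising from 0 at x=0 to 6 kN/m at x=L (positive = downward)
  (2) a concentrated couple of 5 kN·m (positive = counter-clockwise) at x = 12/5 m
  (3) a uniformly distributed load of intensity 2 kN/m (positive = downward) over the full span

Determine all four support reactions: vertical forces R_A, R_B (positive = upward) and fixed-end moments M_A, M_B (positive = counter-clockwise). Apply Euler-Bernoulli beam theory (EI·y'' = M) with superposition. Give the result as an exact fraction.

Load 1 — triangular load w₀=6 kN/m (0→w₀ over full span):
  R_A = 3w₀L/20 = 3·6·6/20 = 27/5 kN
  M_A = w₀L²/30 = 6·6²/30 = 36/5 kN·m
  R_B = 7w₀L/20 = 7·6·6/20 = 63/5 kN
  M_B = -w₀L²/20 = -6·6²/20 = -54/5 kN·m
Load 2 — applied couple M₀=5 kN·m at a=12/5 m (b=L-a=18/5):
  R_A = 6M₀ab/L³ = 6·5·(12/5)·(18/5)/6³ = 6/5 kN
  M_A = M₀b(2a-b)/L² = 5·(18/5)·(2·(12/5)-(18/5))/6² = 3/5 kN·m
  R_B = -6M₀ab/L³ = -6·5·(12/5)·(18/5)/6³ = -6/5 kN
  M_B = M₀a(2b-a)/L² = 5·(12/5)·(2·(18/5)-(12/5))/6² = 8/5 kN·m
Load 3 — uniform load w=2 kN/m over full span:
  R_A = wL/2 = 2·6/2 = 6 kN
  M_A = wL²/12 = 2·6²/12 = 6 kN·m
  R_B = wL/2 = 2·6/2 = 6 kN
  M_B = -wL²/12 = -2·6²/12 = -6 kN·m
Superposition: R_A = 63/5 kN, M_A = 69/5 kN·m, R_B = 87/5 kN, M_B = -76/5 kN·m

R_A = 63/5 kN, M_A = 69/5 kN·m, R_B = 87/5 kN, M_B = -76/5 kN·m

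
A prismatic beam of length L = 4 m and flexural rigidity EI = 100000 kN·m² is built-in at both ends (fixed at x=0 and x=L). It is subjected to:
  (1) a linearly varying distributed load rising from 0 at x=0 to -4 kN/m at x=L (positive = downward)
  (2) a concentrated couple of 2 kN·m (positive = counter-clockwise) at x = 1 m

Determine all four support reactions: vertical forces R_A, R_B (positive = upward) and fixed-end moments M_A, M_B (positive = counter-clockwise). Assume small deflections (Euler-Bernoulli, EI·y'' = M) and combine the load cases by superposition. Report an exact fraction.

Load 1 — triangular load w₀=-4 kN/m (0→w₀ over full span):
  R_A = 3w₀L/20 = 3·(-4)·4/20 = -12/5 kN
  M_A = w₀L²/30 = (-4)·4²/30 = -32/15 kN·m
  R_B = 7w₀L/20 = 7·(-4)·4/20 = -28/5 kN
  M_B = -w₀L²/20 = -(-4)·4²/20 = 16/5 kN·m
Load 2 — applied couple M₀=2 kN·m at a=1 m (b=L-a=3):
  R_A = 6M₀ab/L³ = 6·2·1·3/4³ = 9/16 kN
  M_A = M₀b(2a-b)/L² = 2·3·(2·1-3)/4² = -3/8 kN·m
  R_B = -6M₀ab/L³ = -6·2·1·3/4³ = -9/16 kN
  M_B = M₀a(2b-a)/L² = 2·1·(2·3-1)/4² = 5/8 kN·m
Superposition: R_A = -147/80 kN, M_A = -301/120 kN·m, R_B = -493/80 kN, M_B = 153/40 kN·m

R_A = -147/80 kN, M_A = -301/120 kN·m, R_B = -493/80 kN, M_B = 153/40 kN·m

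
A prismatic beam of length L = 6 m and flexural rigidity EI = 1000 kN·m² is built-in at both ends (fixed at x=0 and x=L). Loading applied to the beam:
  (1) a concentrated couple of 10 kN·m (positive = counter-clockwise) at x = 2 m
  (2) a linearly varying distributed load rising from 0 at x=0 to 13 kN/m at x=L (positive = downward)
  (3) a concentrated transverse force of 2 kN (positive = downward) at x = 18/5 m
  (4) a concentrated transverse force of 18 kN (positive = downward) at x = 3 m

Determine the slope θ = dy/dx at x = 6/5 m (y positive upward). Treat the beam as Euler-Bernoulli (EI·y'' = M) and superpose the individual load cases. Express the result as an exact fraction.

Load 1 — applied couple M₀=10 kN·m at a=2 m (b=L-a=4):
  θ_1 = (R_Ax²/2 - M_Ax)/EI  [x≤a] with R_A=20/9, M_A=0 = ((20/9)·(6/5)²/2 - 0·(6/5))/1000 = 1/625 rad
Load 2 — triangular load w₀=13 kN/m (0→w₀ over full span):
  θ_2 = -w₀(2x(L-x)(L-2x)(x+2L)+x²(L-x)²)/(120LEI) = -13·(2·(6/5)·(6-(6/5))·(6-2·(6/5))·((6/5)+2·6)+(6/5)²·(6-(6/5))²)/(120·6·1000) = -819/78125 rad
Load 3 — point force P=2 kN at a=18/5 m (b=L-a=12/5):
  θ_3 = -Pb²x(2aL-(3a+b)x)/(2L³EI)  [x≤a] = -2·(12/5)²·(6/5)·(2·(18/5)·6-(3·(18/5)+(12/5))·(6/5))/(2·6³·1000) = -342/390625 rad
Load 4 — point force P=18 kN at a=3 m (b=L-a=3):
  θ_4 = -Pb²x(2aL-(3a+b)x)/(2L³EI)  [x≤a] = -18·3²·(6/5)·(2·3·6-(3·3+3)·(6/5))/(2·6³·1000) = -243/25000 rad
Superposition: θ = Σ θ_i = -60871/3125000 rad ≈ -0.019479 rad

θ(6/5) = -60871/3125000 rad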